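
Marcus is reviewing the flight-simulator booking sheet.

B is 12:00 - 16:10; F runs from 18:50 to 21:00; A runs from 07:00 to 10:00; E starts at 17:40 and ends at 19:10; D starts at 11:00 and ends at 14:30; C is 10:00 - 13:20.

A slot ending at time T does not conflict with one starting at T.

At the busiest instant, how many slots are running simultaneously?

Walk through starts and ends in time order (an end at T is processed before a start at T):
07:00 start A → 1
10:00 end A → 0
10:00 start C → 1
11:00 start D → 2
12:00 start B → 3
13:20 end C → 2
14:30 end D → 1
16:10 end B → 0
17:40 start E → 1
18:50 start F → 2
19:10 end E → 1
21:00 end F → 0
Peak is 3, at 12:00 (B, C, D).

3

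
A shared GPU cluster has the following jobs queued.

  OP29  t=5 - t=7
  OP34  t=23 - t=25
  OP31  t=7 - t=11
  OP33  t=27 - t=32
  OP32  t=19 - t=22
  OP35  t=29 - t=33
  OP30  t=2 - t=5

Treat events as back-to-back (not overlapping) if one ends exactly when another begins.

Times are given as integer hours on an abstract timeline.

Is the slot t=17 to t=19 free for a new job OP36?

OP30: ends t=5 at or before OP36 starts t=17 → clear.
OP29: ends t=7 at or before OP36 starts t=17 → clear.
OP31: ends t=11 at or before OP36 starts t=17 → clear.
OP32: starts t=19 at or after OP36 ends t=19 → clear.
OP34: starts t=23 at or after OP36 ends t=19 → clear.
OP33: starts t=27 at or after OP36 ends t=19 → clear.
OP35: starts t=29 at or after OP36 ends t=19 → clear.

Yes — the slot is free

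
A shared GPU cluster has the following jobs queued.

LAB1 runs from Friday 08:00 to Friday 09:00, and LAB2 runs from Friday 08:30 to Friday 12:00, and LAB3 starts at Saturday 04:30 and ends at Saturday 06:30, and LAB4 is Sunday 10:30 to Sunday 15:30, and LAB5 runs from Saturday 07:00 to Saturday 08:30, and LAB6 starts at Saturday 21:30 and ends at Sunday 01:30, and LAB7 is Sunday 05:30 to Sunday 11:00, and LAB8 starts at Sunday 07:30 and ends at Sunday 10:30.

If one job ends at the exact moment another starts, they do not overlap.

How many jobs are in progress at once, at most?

2

Sweep the timeline, counting +1 at each start and −1 at each end (ends before starts at a tie):
Friday 08:00 start LAB1 → 1
Friday 08:30 start LAB2 → 2
Friday 09:00 end LAB1 → 1
Friday 12:00 end LAB2 → 0
Saturday 04:30 start LAB3 → 1
Saturday 06:30 end LAB3 → 0
Saturday 07:00 start LAB5 → 1
Saturday 08:30 end LAB5 → 0
Saturday 21:30 start LAB6 → 1
Sunday 01:30 end LAB6 → 0
Sunday 05:30 start LAB7 → 1
Sunday 07:30 start LAB8 → 2
Sunday 10:30 end LAB8 → 1
Sunday 10:30 start LAB4 → 2
Sunday 11:00 end LAB7 → 1
Sunday 15:30 end LAB4 → 0
Peak is 2, at Friday 08:30 (LAB1, LAB2).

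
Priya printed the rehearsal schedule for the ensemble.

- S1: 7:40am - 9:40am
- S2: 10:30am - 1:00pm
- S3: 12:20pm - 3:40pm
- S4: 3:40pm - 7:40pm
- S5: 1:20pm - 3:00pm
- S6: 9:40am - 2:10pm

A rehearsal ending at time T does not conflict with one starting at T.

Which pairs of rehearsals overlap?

Sorted by start: S1, S6, S2, S3, S5, S4.
S6 starts exactly when S1 ends (back-to-back, no overlap); S1 is clear from here.
S2 starts before S6 ends → S6 and S2 overlap.
S3 starts before S6 ends → S6 and S3 overlap.
S5 starts before S6 ends → S6 and S5 overlap.
S4 starts after S6 ends.
S3 starts before S2 ends → S2 and S3 overlap.
S5 starts after S2 ends; S2 is clear from here.
S5 starts before S3 ends → S3 and S5 overlap.
S4 starts exactly when S3 ends (back-to-back, no overlap).
S4 starts after S5 ends.

S2 & S3, S2 & S6, S3 & S5, S3 & S6, S5 & S6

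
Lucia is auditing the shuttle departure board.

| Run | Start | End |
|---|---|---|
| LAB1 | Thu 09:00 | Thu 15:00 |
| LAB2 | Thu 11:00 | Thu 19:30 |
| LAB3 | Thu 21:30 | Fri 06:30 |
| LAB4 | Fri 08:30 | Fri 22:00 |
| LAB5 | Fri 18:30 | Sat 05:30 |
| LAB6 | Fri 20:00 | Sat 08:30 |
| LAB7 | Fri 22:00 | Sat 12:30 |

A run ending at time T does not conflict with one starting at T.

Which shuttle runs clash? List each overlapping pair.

LAB1 & LAB2, LAB4 & LAB5, LAB4 & LAB6, LAB5 & LAB6, LAB5 & LAB7, LAB6 & LAB7

Sorted by start: LAB1, LAB2, LAB3, LAB4, LAB5, LAB6, LAB7.
LAB2 starts before LAB1 ends → LAB1 and LAB2 overlap.
LAB3 starts after LAB1 ends, so LAB1 has no further overlaps.
LAB3 starts after LAB2 ends, so LAB2 has no further overlaps.
LAB4 starts after LAB3 ends, so LAB3 has no further overlaps.
LAB5 starts before LAB4 ends → LAB4 and LAB5 overlap.
LAB6 starts before LAB4 ends → LAB4 and LAB6 overlap.
LAB7 starts exactly when LAB4 ends (back-to-back, no overlap).
LAB6 starts before LAB5 ends → LAB5 and LAB6 overlap.
LAB7 starts before LAB5 ends → LAB5 and LAB7 overlap.
LAB7 starts before LAB6 ends → LAB6 and LAB7 overlap.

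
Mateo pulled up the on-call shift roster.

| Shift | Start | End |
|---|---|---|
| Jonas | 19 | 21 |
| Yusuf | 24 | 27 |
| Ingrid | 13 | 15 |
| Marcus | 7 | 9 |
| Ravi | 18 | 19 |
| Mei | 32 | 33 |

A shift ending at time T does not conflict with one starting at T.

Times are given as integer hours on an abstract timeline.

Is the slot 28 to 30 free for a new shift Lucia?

Marcus: ends 9 at or before Lucia starts 28 → clear.
Ingrid: ends 15 at or before Lucia starts 28 → clear.
Ravi: ends 19 at or before Lucia starts 28 → clear.
Jonas: ends 21 at or before Lucia starts 28 → clear.
Yusuf: ends 27 at or before Lucia starts 28 → clear.
Mei: starts 32 at or after Lucia ends 30 → clear.

Yes — the slot is free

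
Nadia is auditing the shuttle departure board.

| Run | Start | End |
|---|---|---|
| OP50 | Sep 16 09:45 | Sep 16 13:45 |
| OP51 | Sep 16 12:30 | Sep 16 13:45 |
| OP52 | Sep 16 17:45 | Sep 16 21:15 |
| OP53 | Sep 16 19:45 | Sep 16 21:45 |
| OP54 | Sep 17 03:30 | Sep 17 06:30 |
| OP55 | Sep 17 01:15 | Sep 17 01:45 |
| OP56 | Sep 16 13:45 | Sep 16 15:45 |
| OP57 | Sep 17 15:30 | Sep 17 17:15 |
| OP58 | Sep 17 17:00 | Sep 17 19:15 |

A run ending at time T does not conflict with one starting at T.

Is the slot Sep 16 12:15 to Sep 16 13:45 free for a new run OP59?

No — it overlaps OP50, OP51

OP50: starts Sep 16 09:45 before OP59 ends Sep 16 13:45, and ends Sep 16 13:45 after OP59 starts Sep 16 12:15 → overlap.
OP51: starts Sep 16 12:30 before OP59 ends Sep 16 13:45, and ends Sep 16 13:45 after OP59 starts Sep 16 12:15 → overlap.
OP56: starts Sep 16 13:45 at or after OP59 ends Sep 16 13:45 → clear.
OP52: starts Sep 16 17:45 at or after OP59 ends Sep 16 13:45 → clear.
OP53: starts Sep 16 19:45 at or after OP59 ends Sep 16 13:45 → clear.
OP55: starts Sep 17 01:15 at or after OP59 ends Sep 16 13:45 → clear.
OP54: starts Sep 17 03:30 at or after OP59 ends Sep 16 13:45 → clear.
OP57: starts Sep 17 15:30 at or after OP59 ends Sep 16 13:45 → clear.
OP58: starts Sep 17 17:00 at or after OP59 ends Sep 16 13:45 → clear.
OP59 overlaps OP50, OP51.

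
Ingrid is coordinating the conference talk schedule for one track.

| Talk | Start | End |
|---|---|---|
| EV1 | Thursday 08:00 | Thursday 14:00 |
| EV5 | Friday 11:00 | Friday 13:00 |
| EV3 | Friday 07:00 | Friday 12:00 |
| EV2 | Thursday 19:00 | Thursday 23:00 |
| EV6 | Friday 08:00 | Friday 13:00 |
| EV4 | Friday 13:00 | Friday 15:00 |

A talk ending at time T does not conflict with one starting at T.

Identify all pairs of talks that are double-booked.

Sorted by start: EV1, EV2, EV3, EV6, EV5, EV4.
EV2 starts after EV1 ends, so EV1 has no further overlaps.
EV3 starts after EV2 ends, so EV2 has no further overlaps.
EV6 starts before EV3 ends → EV3 and EV6 overlap.
EV5 starts before EV3 ends → EV3 and EV5 overlap.
EV4 starts after EV3 ends.
EV5 starts before EV6 ends → EV6 and EV5 overlap.
EV4 starts exactly when EV6 ends (back-to-back, no overlap).
EV4 starts exactly when EV5 ends (back-to-back, no overlap).

EV3 & EV5, EV3 & EV6, EV5 & EV6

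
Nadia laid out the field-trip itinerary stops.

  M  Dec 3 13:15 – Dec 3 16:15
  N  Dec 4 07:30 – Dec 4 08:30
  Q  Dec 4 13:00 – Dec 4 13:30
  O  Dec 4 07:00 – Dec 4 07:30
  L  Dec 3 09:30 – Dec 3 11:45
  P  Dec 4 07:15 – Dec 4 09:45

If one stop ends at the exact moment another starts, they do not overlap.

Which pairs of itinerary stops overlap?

Sorted by start: L, M, O, P, N, Q.
M starts after L ends, so L has no further overlaps.
O starts after M ends, so M has no further overlaps.
P starts before O ends → O and P overlap.
N starts exactly when O ends (back-to-back, no overlap), so O has no further overlaps.
N starts before P ends → P and N overlap.
Q starts after P ends.
Q starts after N ends.

N & P, O & P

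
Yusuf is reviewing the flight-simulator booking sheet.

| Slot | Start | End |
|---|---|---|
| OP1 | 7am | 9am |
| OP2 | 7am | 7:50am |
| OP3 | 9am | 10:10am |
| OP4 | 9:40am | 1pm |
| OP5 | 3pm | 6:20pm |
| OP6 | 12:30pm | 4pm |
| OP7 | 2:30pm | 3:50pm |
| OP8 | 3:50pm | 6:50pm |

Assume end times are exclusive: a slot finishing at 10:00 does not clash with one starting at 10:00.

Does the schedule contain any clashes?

Sorted by start: OP1, OP2, OP3, OP4, OP6, OP7, OP5, OP8.
OP2 starts before OP1 ends → OP1 and OP2 overlap.
That's a conflict, so the schedule is not conflict-free.

Yes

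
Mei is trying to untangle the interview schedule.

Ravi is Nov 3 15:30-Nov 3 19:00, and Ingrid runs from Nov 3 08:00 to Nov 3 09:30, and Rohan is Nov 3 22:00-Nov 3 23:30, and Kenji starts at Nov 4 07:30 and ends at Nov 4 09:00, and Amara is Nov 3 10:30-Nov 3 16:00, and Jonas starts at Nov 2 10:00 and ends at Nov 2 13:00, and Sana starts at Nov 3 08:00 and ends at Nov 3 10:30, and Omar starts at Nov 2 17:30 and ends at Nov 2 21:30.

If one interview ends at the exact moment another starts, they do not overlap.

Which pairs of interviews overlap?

Sorted by start: Jonas, Omar, Ingrid, Sana, Amara, Ravi, Rohan, Kenji.
Omar starts after Jonas ends — done with Jonas.
Ingrid starts after Omar ends — done with Omar.
Sana starts before Ingrid ends → Ingrid and Sana overlap.
Amara starts after Ingrid ends — done with Ingrid.
Amara starts exactly when Sana ends (back-to-back, no overlap) — done with Sana.
Ravi starts before Amara ends → Amara and Ravi overlap.
Rohan starts after Amara ends — done with Amara.
Rohan starts after Ravi ends — done with Ravi.
Kenji starts after Rohan ends.

Amara & Ravi, Ingrid & Sana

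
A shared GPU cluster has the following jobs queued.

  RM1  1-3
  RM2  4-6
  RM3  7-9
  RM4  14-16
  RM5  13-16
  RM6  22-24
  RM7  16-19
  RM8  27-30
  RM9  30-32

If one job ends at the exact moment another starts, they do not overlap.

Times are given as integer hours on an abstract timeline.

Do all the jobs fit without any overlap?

No

Sorted by start: RM1, RM2, RM3, RM5, RM4, RM7, RM6, RM8, RM9.
RM2 starts after RM1 ends, so nothing later overlaps RM1 either.
RM3 starts after RM2 ends, so nothing later overlaps RM2 either.
RM5 starts after RM3 ends, so nothing later overlaps RM3 either.
RM4 starts before RM5 ends → RM5 and RM4 overlap.
That's a conflict, so the schedule is not conflict-free.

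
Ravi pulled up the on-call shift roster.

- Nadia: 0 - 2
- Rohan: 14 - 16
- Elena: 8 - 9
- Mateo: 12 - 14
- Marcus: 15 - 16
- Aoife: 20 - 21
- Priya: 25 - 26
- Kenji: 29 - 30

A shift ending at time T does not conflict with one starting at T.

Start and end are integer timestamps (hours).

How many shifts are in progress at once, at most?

2

Sort all start/end points and keep a running count:
0 start Nadia → 1
2 end Nadia → 0
8 start Elena → 1
9 end Elena → 0
12 start Mateo → 1
14 end Mateo → 0
14 start Rohan → 1
15 start Marcus → 2
16 end Marcus → 1
16 end Rohan → 0
20 start Aoife → 1
21 end Aoife → 0
25 start Priya → 1
26 end Priya → 0
29 start Kenji → 1
30 end Kenji → 0
Peak is 2, at 15 (Marcus, Rohan).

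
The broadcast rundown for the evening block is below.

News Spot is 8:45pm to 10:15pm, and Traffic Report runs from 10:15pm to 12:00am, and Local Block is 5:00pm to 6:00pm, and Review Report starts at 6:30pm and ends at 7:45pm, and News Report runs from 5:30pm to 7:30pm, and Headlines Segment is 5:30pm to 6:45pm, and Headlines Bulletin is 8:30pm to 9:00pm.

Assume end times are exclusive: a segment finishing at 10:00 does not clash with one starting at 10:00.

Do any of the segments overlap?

Two intervals overlap when each starts before the other ends.
Sorted by start: Local Block, News Report, Headlines Segment, Review Report, Headlines Bulletin, News Spot, Traffic Report.
News Report starts before Local Block ends → Local Block and News Report overlap.
That's a conflict, so the schedule is not conflict-free.

Yes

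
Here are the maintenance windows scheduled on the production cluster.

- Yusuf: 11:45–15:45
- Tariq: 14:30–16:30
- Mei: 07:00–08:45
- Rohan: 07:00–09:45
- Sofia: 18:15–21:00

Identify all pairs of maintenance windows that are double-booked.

Two intervals overlap when each starts before the other ends.
Sorted by start: Rohan, Mei, Yusuf, Tariq, Sofia.
Mei starts before Rohan ends → Rohan and Mei overlap.
Yusuf starts after Rohan ends; Rohan is clear from here.
Yusuf starts after Mei ends; Mei is clear from here.
Tariq starts before Yusuf ends → Yusuf and Tariq overlap.
Sofia starts after Yusuf ends.
Sofia starts after Tariq ends.

Mei & Rohan, Tariq & Yusuf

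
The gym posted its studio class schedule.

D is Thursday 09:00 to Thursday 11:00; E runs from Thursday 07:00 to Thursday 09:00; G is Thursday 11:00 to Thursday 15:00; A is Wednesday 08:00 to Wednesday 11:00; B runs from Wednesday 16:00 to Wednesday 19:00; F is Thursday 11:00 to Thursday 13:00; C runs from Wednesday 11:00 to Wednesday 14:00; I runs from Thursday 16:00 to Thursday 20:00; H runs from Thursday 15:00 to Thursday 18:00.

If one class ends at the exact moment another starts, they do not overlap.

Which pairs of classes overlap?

F & G, H & I

Sorted by start: A, C, B, E, D, F, G, H, I.
C starts exactly when A ends (back-to-back, no overlap), so A has no further overlaps.
B starts after C ends, so C has no further overlaps.
E starts after B ends, so B has no further overlaps.
D starts exactly when E ends (back-to-back, no overlap), so E has no further overlaps.
F starts exactly when D ends (back-to-back, no overlap), so D has no further overlaps.
G starts before F ends → F and G overlap.
H starts after F ends, so F has no further overlaps.
H starts exactly when G ends (back-to-back, no overlap), so G has no further overlaps.
I starts before H ends → H and I overlap.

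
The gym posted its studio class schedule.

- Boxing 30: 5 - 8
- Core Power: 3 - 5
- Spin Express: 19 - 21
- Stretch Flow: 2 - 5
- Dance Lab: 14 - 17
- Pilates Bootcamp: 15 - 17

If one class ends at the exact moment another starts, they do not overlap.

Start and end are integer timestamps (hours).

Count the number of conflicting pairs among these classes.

2

Sorted by start: Stretch Flow, Core Power, Boxing 30, Dance Lab, Pilates Bootcamp, Spin Express.
Core Power starts before Stretch Flow ends → Stretch Flow and Core Power overlap.
Boxing 30 starts exactly when Stretch Flow ends (back-to-back, no overlap), so nothing later overlaps Stretch Flow either.
Boxing 30 starts exactly when Core Power ends (back-to-back, no overlap), so nothing later overlaps Core Power either.
Dance Lab starts after Boxing 30 ends, so nothing later overlaps Boxing 30 either.
Pilates Bootcamp starts before Dance Lab ends → Dance Lab and Pilates Bootcamp overlap.
Spin Express starts after Dance Lab ends.
Spin Express starts after Pilates Bootcamp ends.
Overlapping pairs: Core Power & Stretch Flow, Dance Lab & Pilates Bootcamp — 2 in total.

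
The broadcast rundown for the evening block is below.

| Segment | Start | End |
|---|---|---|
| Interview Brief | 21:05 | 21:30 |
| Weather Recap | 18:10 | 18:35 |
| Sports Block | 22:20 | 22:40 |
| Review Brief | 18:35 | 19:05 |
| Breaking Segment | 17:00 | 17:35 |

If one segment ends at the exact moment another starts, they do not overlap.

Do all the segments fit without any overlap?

Yes

Check each pair: they overlap iff neither finishes before the other starts.
Sorted by start: Breaking Segment, Weather Recap, Review Brief, Interview Brief, Sports Block.
Weather Recap starts after Breaking Segment ends, so Breaking Segment has no further overlaps.
Review Brief starts exactly when Weather Recap ends (back-to-back, no overlap), so Weather Recap has no further overlaps.
Interview Brief starts after Review Brief ends, so Review Brief has no further overlaps.
Sports Block starts after Interview Brief ends.
Every pair is clear; the schedule has no overlaps.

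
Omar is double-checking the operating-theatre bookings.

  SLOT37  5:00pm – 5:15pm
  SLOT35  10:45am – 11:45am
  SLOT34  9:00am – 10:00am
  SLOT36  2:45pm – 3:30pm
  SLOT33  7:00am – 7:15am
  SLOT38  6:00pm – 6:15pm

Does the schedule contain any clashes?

Two intervals overlap when each starts before the other ends.
Sorted by start: SLOT33, SLOT34, SLOT35, SLOT36, SLOT37, SLOT38.
SLOT34 starts after SLOT33 ends; SLOT33 is clear from here.
SLOT35 starts after SLOT34 ends; SLOT34 is clear from here.
SLOT36 starts after SLOT35 ends; SLOT35 is clear from here.
SLOT37 starts after SLOT36 ends; SLOT36 is clear from here.
SLOT38 starts after SLOT37 ends.
Every pair is clear; the schedule has no overlaps.

No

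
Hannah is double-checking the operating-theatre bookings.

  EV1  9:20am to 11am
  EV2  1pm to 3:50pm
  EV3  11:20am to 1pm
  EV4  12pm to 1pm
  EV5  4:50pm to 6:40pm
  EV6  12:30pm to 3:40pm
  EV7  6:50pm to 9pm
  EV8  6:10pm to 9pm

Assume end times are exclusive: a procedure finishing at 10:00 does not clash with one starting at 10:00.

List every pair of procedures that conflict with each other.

Check each pair: they overlap iff neither finishes before the other starts.
Sorted by start: EV1, EV3, EV4, EV6, EV2, EV5, EV8, EV7.
EV3 starts after EV1 ends — done with EV1.
EV4 starts before EV3 ends → EV3 and EV4 overlap.
EV6 starts before EV3 ends → EV3 and EV6 overlap.
EV2 starts exactly when EV3 ends (back-to-back, no overlap) — done with EV3.
EV6 starts before EV4 ends → EV4 and EV6 overlap.
EV2 starts exactly when EV4 ends (back-to-back, no overlap) — done with EV4.
EV2 starts before EV6 ends → EV6 and EV2 overlap.
EV5 starts after EV6 ends — done with EV6.
EV5 starts after EV2 ends — done with EV2.
EV8 starts before EV5 ends → EV5 and EV8 overlap.
EV7 starts after EV5 ends.
EV7 starts before EV8 ends → EV8 and EV7 overlap.

EV2 & EV6, EV3 & EV4, EV3 & EV6, EV4 & EV6, EV5 & EV8, EV7 & EV8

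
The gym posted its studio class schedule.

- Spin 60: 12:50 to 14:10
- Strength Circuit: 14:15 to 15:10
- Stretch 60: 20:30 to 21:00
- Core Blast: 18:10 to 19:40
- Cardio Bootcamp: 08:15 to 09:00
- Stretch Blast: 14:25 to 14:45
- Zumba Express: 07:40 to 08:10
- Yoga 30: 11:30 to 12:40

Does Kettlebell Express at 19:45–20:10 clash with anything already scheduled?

Zumba Express: ends 08:10 at or before Kettlebell Express starts 19:45 → clear.
Cardio Bootcamp: ends 09:00 at or before Kettlebell Express starts 19:45 → clear.
Yoga 30: ends 12:40 at or before Kettlebell Express starts 19:45 → clear.
Spin 60: ends 14:10 at or before Kettlebell Express starts 19:45 → clear.
Strength Circuit: ends 15:10 at or before Kettlebell Express starts 19:45 → clear.
Stretch Blast: ends 14:45 at or before Kettlebell Express starts 19:45 → clear.
Core Blast: ends 19:40 at or before Kettlebell Express starts 19:45 → clear.
Stretch 60: starts 20:30 at or after Kettlebell Express ends 20:10 → clear.

No — it doesn't clash with anything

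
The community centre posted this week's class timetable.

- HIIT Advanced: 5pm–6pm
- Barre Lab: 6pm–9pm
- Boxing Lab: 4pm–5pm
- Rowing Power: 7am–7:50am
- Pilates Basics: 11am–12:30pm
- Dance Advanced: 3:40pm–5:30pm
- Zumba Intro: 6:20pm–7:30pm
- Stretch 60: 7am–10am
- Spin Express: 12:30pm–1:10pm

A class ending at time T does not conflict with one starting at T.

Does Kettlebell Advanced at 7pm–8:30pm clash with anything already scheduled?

Rowing Power: ends 7:50am at or before Kettlebell Advanced starts 7pm → clear.
Stretch 60: ends 10am at or before Kettlebell Advanced starts 7pm → clear.
Pilates Basics: ends 12:30pm at or before Kettlebell Advanced starts 7pm → clear.
Spin Express: ends 1:10pm at or before Kettlebell Advanced starts 7pm → clear.
Dance Advanced: ends 5:30pm at or before Kettlebell Advanced starts 7pm → clear.
Boxing Lab: ends 5pm at or before Kettlebell Advanced starts 7pm → clear.
HIIT Advanced: ends 6pm at or before Kettlebell Advanced starts 7pm → clear.
Barre Lab: starts 6pm before Kettlebell Advanced ends 8:30pm, and ends 9pm after Kettlebell Advanced starts 7pm → overlap.
Zumba Intro: starts 6:20pm before Kettlebell Advanced ends 8:30pm, and ends 7:30pm after Kettlebell Advanced starts 7pm → overlap.
Kettlebell Advanced overlaps Barre Lab, Zumba Intro.

Yes — it overlaps Barre Lab, Zumba Intro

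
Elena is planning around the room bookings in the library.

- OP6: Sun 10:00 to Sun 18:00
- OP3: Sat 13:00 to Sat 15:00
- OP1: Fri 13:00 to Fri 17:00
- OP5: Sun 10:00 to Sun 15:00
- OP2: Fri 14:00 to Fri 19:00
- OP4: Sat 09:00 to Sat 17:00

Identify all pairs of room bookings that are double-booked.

Sorted by start: OP1, OP2, OP4, OP3, OP5, OP6.
OP2 starts before OP1 ends → OP1 and OP2 overlap.
OP4 starts after OP1 ends, so nothing later overlaps OP1 either.
OP4 starts after OP2 ends, so nothing later overlaps OP2 either.
OP3 starts before OP4 ends → OP4 and OP3 overlap.
OP5 starts after OP4 ends, so nothing later overlaps OP4 either.
OP5 starts after OP3 ends, so nothing later overlaps OP3 either.
OP6 starts before OP5 ends → OP5 and OP6 overlap.

OP1 & OP2, OP3 & OP4, OP5 & OP6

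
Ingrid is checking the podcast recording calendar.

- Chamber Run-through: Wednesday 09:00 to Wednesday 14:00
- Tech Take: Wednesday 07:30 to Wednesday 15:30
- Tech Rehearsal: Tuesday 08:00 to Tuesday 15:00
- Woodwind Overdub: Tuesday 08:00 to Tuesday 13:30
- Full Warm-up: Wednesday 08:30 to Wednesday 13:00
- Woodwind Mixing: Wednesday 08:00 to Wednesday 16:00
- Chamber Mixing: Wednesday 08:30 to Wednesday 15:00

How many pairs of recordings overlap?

11

Sorted by start: Tech Rehearsal, Woodwind Overdub, Tech Take, Woodwind Mixing, Full Warm-up, Chamber Mixing, Chamber Run-through.
Woodwind Overdub starts before Tech Rehearsal ends → Tech Rehearsal and Woodwind Overdub overlap.
Tech Take starts after Tech Rehearsal ends; Tech Rehearsal is clear from here.
Tech Take starts after Woodwind Overdub ends; Woodwind Overdub is clear from here.
Woodwind Mixing starts before Tech Take ends → Tech Take and Woodwind Mixing overlap.
Full Warm-up starts before Tech Take ends → Tech Take and Full Warm-up overlap.
Chamber Mixing starts before Tech Take ends → Tech Take and Chamber Mixing overlap.
Chamber Run-through starts before Tech Take ends → Tech Take and Chamber Run-through overlap.
Full Warm-up starts before Woodwind Mixing ends → Woodwind Mixing and Full Warm-up overlap.
Chamber Mixing starts before Woodwind Mixing ends → Woodwind Mixing and Chamber Mixing overlap.
Chamber Run-through starts before Woodwind Mixing ends → Woodwind Mixing and Chamber Run-through overlap.
Chamber Mixing starts before Full Warm-up ends → Full Warm-up and Chamber Mixing overlap.
Chamber Run-through starts before Full Warm-up ends → Full Warm-up and Chamber Run-through overlap.
Chamber Run-through starts before Chamber Mixing ends → Chamber Mixing and Chamber Run-through overlap.
Overlapping pairs: Chamber Mixing & Chamber Run-through, Chamber Mixing & Full Warm-up, Chamber Mixing & Tech Take, Chamber Mixing & Woodwind Mixing, Chamber Run-through & Full Warm-up, Chamber Run-through & Tech Take, Chamber Run-through & Woodwind Mixing, Full Warm-up & Tech Take, Full Warm-up & Woodwind Mixing, Tech Rehearsal & Woodwind Overdub, Tech Take & Woodwind Mixing — 11 in total.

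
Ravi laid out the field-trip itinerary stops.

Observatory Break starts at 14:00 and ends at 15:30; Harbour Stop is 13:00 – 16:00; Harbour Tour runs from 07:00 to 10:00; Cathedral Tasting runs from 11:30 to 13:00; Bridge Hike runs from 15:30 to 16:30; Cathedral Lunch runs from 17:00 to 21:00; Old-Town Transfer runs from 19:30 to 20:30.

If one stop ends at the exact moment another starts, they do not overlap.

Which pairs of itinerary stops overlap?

Bridge Hike & Harbour Stop, Cathedral Lunch & Old-Town Transfer, Harbour Stop & Observatory Break

Two intervals overlap when each starts before the other ends.
Sorted by start: Harbour Tour, Cathedral Tasting, Harbour Stop, Observatory Break, Bridge Hike, Cathedral Lunch, Old-Town Transfer.
Cathedral Tasting starts after Harbour Tour ends, so nothing later overlaps Harbour Tour either.
Harbour Stop starts exactly when Cathedral Tasting ends (back-to-back, no overlap), so nothing later overlaps Cathedral Tasting either.
Observatory Break starts before Harbour Stop ends → Harbour Stop and Observatory Break overlap.
Bridge Hike starts before Harbour Stop ends → Harbour Stop and Bridge Hike overlap.
Cathedral Lunch starts after Harbour Stop ends, so nothing later overlaps Harbour Stop either.
Bridge Hike starts exactly when Observatory Break ends (back-to-back, no overlap), so nothing later overlaps Observatory Break either.
Cathedral Lunch starts after Bridge Hike ends, so nothing later overlaps Bridge Hike either.
Old-Town Transfer starts before Cathedral Lunch ends → Cathedral Lunch and Old-Town Transfer overlap.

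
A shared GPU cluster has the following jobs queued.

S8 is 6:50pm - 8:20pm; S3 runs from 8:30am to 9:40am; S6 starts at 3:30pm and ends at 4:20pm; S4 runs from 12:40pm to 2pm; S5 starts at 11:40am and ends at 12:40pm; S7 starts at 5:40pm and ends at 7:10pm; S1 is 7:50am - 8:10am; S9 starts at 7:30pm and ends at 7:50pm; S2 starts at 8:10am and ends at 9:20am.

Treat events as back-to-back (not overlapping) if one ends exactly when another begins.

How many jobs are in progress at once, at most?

2

Sweep the timeline, counting +1 at each start and −1 at each end (ends before starts at a tie):
7:50am start S1 → 1
8:10am end S1 → 0
8:10am start S2 → 1
8:30am start S3 → 2
9:20am end S2 → 1
9:40am end S3 → 0
11:40am start S5 → 1
12:40pm end S5 → 0
12:40pm start S4 → 1
2pm end S4 → 0
3:30pm start S6 → 1
4:20pm end S6 → 0
5:40pm start S7 → 1
6:50pm start S8 → 2
7:10pm end S7 → 1
7:30pm start S9 → 2
7:50pm end S9 → 1
8:20pm end S8 → 0
Peak is 2, at 8:30am (S2, S3).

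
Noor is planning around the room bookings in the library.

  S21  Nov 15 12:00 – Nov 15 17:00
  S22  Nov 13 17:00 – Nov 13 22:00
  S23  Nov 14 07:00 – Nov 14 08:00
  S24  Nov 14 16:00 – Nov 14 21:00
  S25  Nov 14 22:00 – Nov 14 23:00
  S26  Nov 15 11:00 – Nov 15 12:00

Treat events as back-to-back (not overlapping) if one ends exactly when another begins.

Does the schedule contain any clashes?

No

Sorted by start: S22, S23, S24, S25, S26, S21.
S23 starts after S22 ends, so S22 has no further overlaps.
S24 starts after S23 ends, so S23 has no further overlaps.
S25 starts after S24 ends, so S24 has no further overlaps.
S26 starts after S25 ends, so S25 has no further overlaps.
S21 starts exactly when S26 ends (back-to-back, no overlap).
Every pair is clear; the schedule has no overlaps.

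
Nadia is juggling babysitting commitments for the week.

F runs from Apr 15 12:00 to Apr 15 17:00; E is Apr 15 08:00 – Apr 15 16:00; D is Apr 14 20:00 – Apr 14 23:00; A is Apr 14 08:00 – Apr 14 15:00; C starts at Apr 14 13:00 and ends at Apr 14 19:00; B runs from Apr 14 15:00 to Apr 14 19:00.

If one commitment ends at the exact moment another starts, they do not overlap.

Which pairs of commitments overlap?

A & C, B & C, E & F

Sorted by start: A, C, B, D, E, F.
C starts before A ends → A and C overlap.
B starts exactly when A ends (back-to-back, no overlap) — done with A.
B starts before C ends → C and B overlap.
D starts after C ends — done with C.
D starts after B ends — done with B.
E starts after D ends — done with D.
F starts before E ends → E and F overlap.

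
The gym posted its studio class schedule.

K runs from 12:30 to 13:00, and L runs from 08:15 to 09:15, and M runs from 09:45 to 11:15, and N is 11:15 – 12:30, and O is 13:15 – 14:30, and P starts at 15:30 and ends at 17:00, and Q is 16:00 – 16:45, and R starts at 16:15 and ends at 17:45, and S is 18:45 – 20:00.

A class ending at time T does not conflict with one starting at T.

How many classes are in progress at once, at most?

Walk through starts and ends in time order (an end at T is processed before a start at T):
08:15 start L → 1
09:15 end L → 0
09:45 start M → 1
11:15 end M → 0
11:15 start N → 1
12:30 end N → 0
12:30 start K → 1
13:00 end K → 0
13:15 start O → 1
14:30 end O → 0
15:30 start P → 1
16:00 start Q → 2
16:15 start R → 3
16:45 end Q → 2
17:00 end P → 1
17:45 end R → 0
18:45 start S → 1
20:00 end S → 0
Peak is 3, at 16:15 (P, Q, R).

3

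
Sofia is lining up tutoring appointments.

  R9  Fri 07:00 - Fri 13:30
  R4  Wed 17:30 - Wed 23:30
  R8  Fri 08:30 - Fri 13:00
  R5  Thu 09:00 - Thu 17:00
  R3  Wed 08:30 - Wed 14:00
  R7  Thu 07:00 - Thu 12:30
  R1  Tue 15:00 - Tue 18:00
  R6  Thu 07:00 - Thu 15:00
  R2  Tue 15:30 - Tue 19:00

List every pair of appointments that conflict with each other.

Sorted by start: R1, R2, R3, R4, R6, R7, R5, R9, R8.
R2 starts before R1 ends → R1 and R2 overlap.
R3 starts after R1 ends, so nothing later overlaps R1 either.
R3 starts after R2 ends, so nothing later overlaps R2 either.
R4 starts after R3 ends, so nothing later overlaps R3 either.
R6 starts after R4 ends, so nothing later overlaps R4 either.
R7 starts before R6 ends → R6 and R7 overlap.
R5 starts before R6 ends → R6 and R5 overlap.
R9 starts after R6 ends, so nothing later overlaps R6 either.
R5 starts before R7 ends → R7 and R5 overlap.
R9 starts after R7 ends, so nothing later overlaps R7 either.
R9 starts after R5 ends, so nothing later overlaps R5 either.
R8 starts before R9 ends → R9 and R8 overlap.

R1 & R2, R5 & R6, R5 & R7, R6 & R7, R8 & R9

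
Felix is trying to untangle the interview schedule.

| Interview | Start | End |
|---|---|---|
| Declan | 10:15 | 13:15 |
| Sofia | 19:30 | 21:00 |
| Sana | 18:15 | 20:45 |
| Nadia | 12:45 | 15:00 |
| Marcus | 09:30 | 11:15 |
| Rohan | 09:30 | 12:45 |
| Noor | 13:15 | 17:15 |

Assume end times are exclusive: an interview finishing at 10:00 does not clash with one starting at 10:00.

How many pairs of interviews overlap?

6

Sorted by start: Marcus, Rohan, Declan, Nadia, Noor, Sana, Sofia.
Rohan starts before Marcus ends → Marcus and Rohan overlap.
Declan starts before Marcus ends → Marcus and Declan overlap.
Nadia starts after Marcus ends; Marcus is clear from here.
Declan starts before Rohan ends → Rohan and Declan overlap.
Nadia starts exactly when Rohan ends (back-to-back, no overlap); Rohan is clear from here.
Nadia starts before Declan ends → Declan and Nadia overlap.
Noor starts exactly when Declan ends (back-to-back, no overlap); Declan is clear from here.
Noor starts before Nadia ends → Nadia and Noor overlap.
Sana starts after Nadia ends; Nadia is clear from here.
Sana starts after Noor ends; Noor is clear from here.
Sofia starts before Sana ends → Sana and Sofia overlap.
Overlapping pairs: Declan & Marcus, Declan & Nadia, Declan & Rohan, Marcus & Rohan, Nadia & Noor, Sana & Sofia — 6 in total.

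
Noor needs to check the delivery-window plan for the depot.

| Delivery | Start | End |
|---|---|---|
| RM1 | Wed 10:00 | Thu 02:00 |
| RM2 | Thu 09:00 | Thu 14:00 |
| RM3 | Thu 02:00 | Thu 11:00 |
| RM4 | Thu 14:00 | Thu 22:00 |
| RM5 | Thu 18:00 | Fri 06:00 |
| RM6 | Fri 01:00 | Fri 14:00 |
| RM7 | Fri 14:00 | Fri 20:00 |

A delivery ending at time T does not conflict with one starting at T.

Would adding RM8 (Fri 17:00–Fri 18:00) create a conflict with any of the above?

RM1: ends Thu 02:00 at or before RM8 starts Fri 17:00 → clear.
RM3: ends Thu 11:00 at or before RM8 starts Fri 17:00 → clear.
RM2: ends Thu 14:00 at or before RM8 starts Fri 17:00 → clear.
RM4: ends Thu 22:00 at or before RM8 starts Fri 17:00 → clear.
RM5: ends Fri 06:00 at or before RM8 starts Fri 17:00 → clear.
RM6: ends Fri 14:00 at or before RM8 starts Fri 17:00 → clear.
RM7: starts Fri 14:00 before RM8 ends Fri 18:00, and ends Fri 20:00 after RM8 starts Fri 17:00 → overlap.
RM8 overlaps RM7.

Yes — it overlaps RM7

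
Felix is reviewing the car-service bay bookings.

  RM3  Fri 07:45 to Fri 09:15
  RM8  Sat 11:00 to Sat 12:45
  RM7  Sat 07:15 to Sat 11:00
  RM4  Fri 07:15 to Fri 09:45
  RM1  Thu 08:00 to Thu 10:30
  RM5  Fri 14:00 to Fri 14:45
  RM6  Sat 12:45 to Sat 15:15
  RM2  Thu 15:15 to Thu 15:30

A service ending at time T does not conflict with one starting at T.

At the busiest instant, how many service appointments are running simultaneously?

Sweep the timeline, counting +1 at each start and −1 at each end (ends before starts at a tie):
Thu 08:00 start RM1 → 1
Thu 10:30 end RM1 → 0
Thu 15:15 start RM2 → 1
Thu 15:30 end RM2 → 0
Fri 07:15 start RM4 → 1
Fri 07:45 start RM3 → 2
Fri 09:15 end RM3 → 1
Fri 09:45 end RM4 → 0
Fri 14:00 start RM5 → 1
Fri 14:45 end RM5 → 0
Sat 07:15 start RM7 → 1
Sat 11:00 end RM7 → 0
Sat 11:00 start RM8 → 1
Sat 12:45 end RM8 → 0
Sat 12:45 start RM6 → 1
Sat 15:15 end RM6 → 0
Peak is 2, at Fri 07:45 (RM3, RM4).

2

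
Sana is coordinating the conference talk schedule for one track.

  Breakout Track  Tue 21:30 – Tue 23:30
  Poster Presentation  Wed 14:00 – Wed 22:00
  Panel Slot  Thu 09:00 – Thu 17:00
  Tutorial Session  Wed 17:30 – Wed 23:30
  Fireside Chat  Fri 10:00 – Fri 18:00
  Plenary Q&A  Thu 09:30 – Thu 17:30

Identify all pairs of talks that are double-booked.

Panel Slot & Plenary Q&A, Poster Presentation & Tutorial Session

Sorted by start: Breakout Track, Poster Presentation, Tutorial Session, Panel Slot, Plenary Q&A, Fireside Chat.
Poster Presentation starts after Breakout Track ends; Breakout Track is clear from here.
Tutorial Session starts before Poster Presentation ends → Poster Presentation and Tutorial Session overlap.
Panel Slot starts after Poster Presentation ends; Poster Presentation is clear from here.
Panel Slot starts after Tutorial Session ends; Tutorial Session is clear from here.
Plenary Q&A starts before Panel Slot ends → Panel Slot and Plenary Q&A overlap.
Fireside Chat starts after Panel Slot ends.
Fireside Chat starts after Plenary Q&A ends.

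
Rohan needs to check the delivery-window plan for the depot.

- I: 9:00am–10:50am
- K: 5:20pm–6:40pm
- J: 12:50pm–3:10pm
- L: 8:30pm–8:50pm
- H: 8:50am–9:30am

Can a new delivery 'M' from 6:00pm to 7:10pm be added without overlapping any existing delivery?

H: ends 9:30am at or before M starts 6:00pm → clear.
I: ends 10:50am at or before M starts 6:00pm → clear.
J: ends 3:10pm at or before M starts 6:00pm → clear.
K: starts 5:20pm before M ends 7:10pm, and ends 6:40pm after M starts 6:00pm → overlap.
L: starts 8:30pm at or after M ends 7:10pm → clear.
M overlaps K.

No — it overlaps K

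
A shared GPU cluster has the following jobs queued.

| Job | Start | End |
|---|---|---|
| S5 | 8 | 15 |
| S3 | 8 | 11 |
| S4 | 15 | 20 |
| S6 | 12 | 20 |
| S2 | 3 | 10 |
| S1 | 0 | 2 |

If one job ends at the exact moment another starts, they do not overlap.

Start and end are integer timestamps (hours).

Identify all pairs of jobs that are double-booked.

Sorted by start: S1, S2, S3, S5, S6, S4.
S2 starts after S1 ends, so S1 has no further overlaps.
S3 starts before S2 ends → S2 and S3 overlap.
S5 starts before S2 ends → S2 and S5 overlap.
S6 starts after S2 ends, so S2 has no further overlaps.
S5 starts before S3 ends → S3 and S5 overlap.
S6 starts after S3 ends, so S3 has no further overlaps.
S6 starts before S5 ends → S5 and S6 overlap.
S4 starts exactly when S5 ends (back-to-back, no overlap).
S4 starts before S6 ends → S6 and S4 overlap.

S2 & S3, S2 & S5, S3 & S5, S4 & S6, S5 & S6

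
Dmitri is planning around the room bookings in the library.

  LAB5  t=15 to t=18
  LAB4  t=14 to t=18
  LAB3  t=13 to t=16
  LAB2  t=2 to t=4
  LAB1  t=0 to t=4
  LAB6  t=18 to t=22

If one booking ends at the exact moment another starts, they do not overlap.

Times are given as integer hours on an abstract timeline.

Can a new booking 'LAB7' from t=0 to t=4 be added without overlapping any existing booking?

No — it overlaps LAB1, LAB2

LAB1: starts t=0 before LAB7 ends t=4, and ends t=4 after LAB7 starts t=0 → overlap.
LAB2: starts t=2 before LAB7 ends t=4, and ends t=4 after LAB7 starts t=0 → overlap.
LAB3: starts t=13 at or after LAB7 ends t=4 → clear.
LAB4: starts t=14 at or after LAB7 ends t=4 → clear.
LAB5: starts t=15 at or after LAB7 ends t=4 → clear.
LAB6: starts t=18 at or after LAB7 ends t=4 → clear.
LAB7 overlaps LAB1, LAB2.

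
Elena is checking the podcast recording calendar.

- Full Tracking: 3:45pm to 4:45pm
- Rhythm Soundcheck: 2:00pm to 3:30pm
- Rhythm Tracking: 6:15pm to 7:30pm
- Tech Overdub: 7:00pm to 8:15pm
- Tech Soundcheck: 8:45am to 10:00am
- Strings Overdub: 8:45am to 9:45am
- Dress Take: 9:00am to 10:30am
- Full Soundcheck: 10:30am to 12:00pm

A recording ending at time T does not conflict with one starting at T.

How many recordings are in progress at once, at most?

3

Sort all start/end points and keep a running count:
8:45am start Strings Overdub → 1
8:45am start Tech Soundcheck → 2
9:00am start Dress Take → 3
9:45am end Strings Overdub → 2
10:00am end Tech Soundcheck → 1
10:30am end Dress Take → 0
10:30am start Full Soundcheck → 1
12:00pm end Full Soundcheck → 0
2:00pm start Rhythm Soundcheck → 1
3:30pm end Rhythm Soundcheck → 0
3:45pm start Full Tracking → 1
4:45pm end Full Tracking → 0
6:15pm start Rhythm Tracking → 1
7:00pm start Tech Overdub → 2
7:30pm end Rhythm Tracking → 1
8:15pm end Tech Overdub → 0
Peak is 3, at 9:00am (Dress Take, Strings Overdub, Tech Soundcheck).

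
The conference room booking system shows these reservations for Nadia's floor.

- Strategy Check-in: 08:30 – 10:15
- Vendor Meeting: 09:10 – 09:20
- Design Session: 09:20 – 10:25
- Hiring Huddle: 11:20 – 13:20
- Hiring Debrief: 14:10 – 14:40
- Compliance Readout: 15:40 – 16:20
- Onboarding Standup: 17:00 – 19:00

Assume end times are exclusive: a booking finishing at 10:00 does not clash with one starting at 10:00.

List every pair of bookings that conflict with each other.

Design Session & Strategy Check-in, Strategy Check-in & Vendor Meeting

Sorted by start: Strategy Check-in, Vendor Meeting, Design Session, Hiring Huddle, Hiring Debrief, Compliance Readout, Onboarding Standup.
Vendor Meeting starts before Strategy Check-in ends → Strategy Check-in and Vendor Meeting overlap.
Design Session starts before Strategy Check-in ends → Strategy Check-in and Design Session overlap.
Hiring Huddle starts after Strategy Check-in ends, so nothing later overlaps Strategy Check-in either.
Design Session starts exactly when Vendor Meeting ends (back-to-back, no overlap), so nothing later overlaps Vendor Meeting either.
Hiring Huddle starts after Design Session ends, so nothing later overlaps Design Session either.
Hiring Debrief starts after Hiring Huddle ends, so nothing later overlaps Hiring Huddle either.
Compliance Readout starts after Hiring Debrief ends, so nothing later overlaps Hiring Debrief either.
Onboarding Standup starts after Compliance Readout ends.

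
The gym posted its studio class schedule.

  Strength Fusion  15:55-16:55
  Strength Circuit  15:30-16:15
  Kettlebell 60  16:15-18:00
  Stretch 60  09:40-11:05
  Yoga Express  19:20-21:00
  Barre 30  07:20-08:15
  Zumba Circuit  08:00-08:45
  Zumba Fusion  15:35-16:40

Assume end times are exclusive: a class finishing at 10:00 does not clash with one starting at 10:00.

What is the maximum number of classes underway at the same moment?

Walk through starts and ends in time order (an end at T is processed before a start at T):
07:20 start Barre 30 → 1
08:00 start Zumba Circuit → 2
08:15 end Barre 30 → 1
08:45 end Zumba Circuit → 0
09:40 start Stretch 60 → 1
11:05 end Stretch 60 → 0
15:30 start Strength Circuit → 1
15:35 start Zumba Fusion → 2
15:55 start Strength Fusion → 3
16:15 end Strength Circuit → 2
16:15 start Kettlebell 60 → 3
16:40 end Zumba Fusion → 2
16:55 end Strength Fusion → 1
18:00 end Kettlebell 60 → 0
19:20 start Yoga Express → 1
21:00 end Yoga Express → 0
Peak is 3, at 15:55 (Strength Circuit, Strength Fusion, Zumba Fusion).

3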